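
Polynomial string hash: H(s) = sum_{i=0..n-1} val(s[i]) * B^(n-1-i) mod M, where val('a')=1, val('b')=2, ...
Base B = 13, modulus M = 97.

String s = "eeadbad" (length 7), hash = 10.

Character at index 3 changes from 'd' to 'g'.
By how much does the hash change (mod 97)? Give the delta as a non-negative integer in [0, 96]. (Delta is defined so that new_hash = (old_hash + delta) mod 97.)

Answer: 92

Derivation:
Delta formula: (val(new) - val(old)) * B^(n-1-k) mod M
  val('g') - val('d') = 7 - 4 = 3
  B^(n-1-k) = 13^3 mod 97 = 63
  Delta = 3 * 63 mod 97 = 92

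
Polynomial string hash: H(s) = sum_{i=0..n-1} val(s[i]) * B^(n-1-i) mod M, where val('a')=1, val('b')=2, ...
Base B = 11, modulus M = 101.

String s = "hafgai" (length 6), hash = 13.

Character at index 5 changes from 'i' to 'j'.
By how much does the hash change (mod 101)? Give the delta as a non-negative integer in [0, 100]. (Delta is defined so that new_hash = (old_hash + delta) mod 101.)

Delta formula: (val(new) - val(old)) * B^(n-1-k) mod M
  val('j') - val('i') = 10 - 9 = 1
  B^(n-1-k) = 11^0 mod 101 = 1
  Delta = 1 * 1 mod 101 = 1

Answer: 1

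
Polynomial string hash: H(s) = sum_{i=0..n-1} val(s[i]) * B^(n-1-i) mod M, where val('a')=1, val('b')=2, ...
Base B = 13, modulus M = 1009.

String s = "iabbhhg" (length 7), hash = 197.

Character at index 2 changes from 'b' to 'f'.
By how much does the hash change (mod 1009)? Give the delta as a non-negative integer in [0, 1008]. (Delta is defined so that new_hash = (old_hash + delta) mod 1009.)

Delta formula: (val(new) - val(old)) * B^(n-1-k) mod M
  val('f') - val('b') = 6 - 2 = 4
  B^(n-1-k) = 13^4 mod 1009 = 309
  Delta = 4 * 309 mod 1009 = 227

Answer: 227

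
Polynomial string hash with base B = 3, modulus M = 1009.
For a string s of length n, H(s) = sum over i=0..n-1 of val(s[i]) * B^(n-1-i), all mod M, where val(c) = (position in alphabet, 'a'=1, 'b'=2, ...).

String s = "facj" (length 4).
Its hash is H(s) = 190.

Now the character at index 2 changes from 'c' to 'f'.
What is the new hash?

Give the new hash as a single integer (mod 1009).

val('c') = 3, val('f') = 6
Position k = 2, exponent = n-1-k = 1
B^1 mod M = 3^1 mod 1009 = 3
Delta = (6 - 3) * 3 mod 1009 = 9
New hash = (190 + 9) mod 1009 = 199

Answer: 199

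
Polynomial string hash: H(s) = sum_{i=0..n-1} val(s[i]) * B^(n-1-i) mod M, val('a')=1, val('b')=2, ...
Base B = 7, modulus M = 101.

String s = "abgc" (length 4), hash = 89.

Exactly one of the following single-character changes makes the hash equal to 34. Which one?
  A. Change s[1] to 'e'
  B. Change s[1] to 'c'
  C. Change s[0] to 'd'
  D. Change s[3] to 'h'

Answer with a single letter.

Answer: A

Derivation:
Option A: s[1]='b'->'e', delta=(5-2)*7^2 mod 101 = 46, hash=89+46 mod 101 = 34 <-- target
Option B: s[1]='b'->'c', delta=(3-2)*7^2 mod 101 = 49, hash=89+49 mod 101 = 37
Option C: s[0]='a'->'d', delta=(4-1)*7^3 mod 101 = 19, hash=89+19 mod 101 = 7
Option D: s[3]='c'->'h', delta=(8-3)*7^0 mod 101 = 5, hash=89+5 mod 101 = 94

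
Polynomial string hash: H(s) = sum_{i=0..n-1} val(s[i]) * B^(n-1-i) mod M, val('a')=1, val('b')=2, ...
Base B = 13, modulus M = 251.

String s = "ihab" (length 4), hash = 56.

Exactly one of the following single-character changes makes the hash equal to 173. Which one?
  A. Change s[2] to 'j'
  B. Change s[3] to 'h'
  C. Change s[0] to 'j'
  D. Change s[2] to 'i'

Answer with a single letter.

Option A: s[2]='a'->'j', delta=(10-1)*13^1 mod 251 = 117, hash=56+117 mod 251 = 173 <-- target
Option B: s[3]='b'->'h', delta=(8-2)*13^0 mod 251 = 6, hash=56+6 mod 251 = 62
Option C: s[0]='i'->'j', delta=(10-9)*13^3 mod 251 = 189, hash=56+189 mod 251 = 245
Option D: s[2]='a'->'i', delta=(9-1)*13^1 mod 251 = 104, hash=56+104 mod 251 = 160

Answer: A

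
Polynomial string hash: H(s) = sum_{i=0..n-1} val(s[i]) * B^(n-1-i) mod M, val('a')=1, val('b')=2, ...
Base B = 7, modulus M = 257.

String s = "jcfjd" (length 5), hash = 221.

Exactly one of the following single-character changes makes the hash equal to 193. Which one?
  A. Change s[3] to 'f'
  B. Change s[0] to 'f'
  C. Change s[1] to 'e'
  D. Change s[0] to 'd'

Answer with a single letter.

Option A: s[3]='j'->'f', delta=(6-10)*7^1 mod 257 = 229, hash=221+229 mod 257 = 193 <-- target
Option B: s[0]='j'->'f', delta=(6-10)*7^4 mod 257 = 162, hash=221+162 mod 257 = 126
Option C: s[1]='c'->'e', delta=(5-3)*7^3 mod 257 = 172, hash=221+172 mod 257 = 136
Option D: s[0]='j'->'d', delta=(4-10)*7^4 mod 257 = 243, hash=221+243 mod 257 = 207

Answer: A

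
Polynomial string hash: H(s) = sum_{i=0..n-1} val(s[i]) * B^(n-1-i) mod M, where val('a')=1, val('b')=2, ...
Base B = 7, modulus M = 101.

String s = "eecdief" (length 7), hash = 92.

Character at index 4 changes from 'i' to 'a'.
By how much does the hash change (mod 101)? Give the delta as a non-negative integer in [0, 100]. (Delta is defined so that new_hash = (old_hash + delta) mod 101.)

Answer: 12

Derivation:
Delta formula: (val(new) - val(old)) * B^(n-1-k) mod M
  val('a') - val('i') = 1 - 9 = -8
  B^(n-1-k) = 7^2 mod 101 = 49
  Delta = -8 * 49 mod 101 = 12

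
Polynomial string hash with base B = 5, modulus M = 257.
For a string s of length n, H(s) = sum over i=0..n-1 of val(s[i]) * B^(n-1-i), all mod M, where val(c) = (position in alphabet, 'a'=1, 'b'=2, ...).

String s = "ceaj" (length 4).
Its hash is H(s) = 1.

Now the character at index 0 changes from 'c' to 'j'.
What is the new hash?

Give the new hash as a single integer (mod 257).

val('c') = 3, val('j') = 10
Position k = 0, exponent = n-1-k = 3
B^3 mod M = 5^3 mod 257 = 125
Delta = (10 - 3) * 125 mod 257 = 104
New hash = (1 + 104) mod 257 = 105

Answer: 105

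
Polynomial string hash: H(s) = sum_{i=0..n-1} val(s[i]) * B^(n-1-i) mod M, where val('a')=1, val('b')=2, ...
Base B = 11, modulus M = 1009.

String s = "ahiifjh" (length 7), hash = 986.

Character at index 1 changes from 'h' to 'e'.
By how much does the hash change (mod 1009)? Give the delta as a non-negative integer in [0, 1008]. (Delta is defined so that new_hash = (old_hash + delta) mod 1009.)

Delta formula: (val(new) - val(old)) * B^(n-1-k) mod M
  val('e') - val('h') = 5 - 8 = -3
  B^(n-1-k) = 11^5 mod 1009 = 620
  Delta = -3 * 620 mod 1009 = 158

Answer: 158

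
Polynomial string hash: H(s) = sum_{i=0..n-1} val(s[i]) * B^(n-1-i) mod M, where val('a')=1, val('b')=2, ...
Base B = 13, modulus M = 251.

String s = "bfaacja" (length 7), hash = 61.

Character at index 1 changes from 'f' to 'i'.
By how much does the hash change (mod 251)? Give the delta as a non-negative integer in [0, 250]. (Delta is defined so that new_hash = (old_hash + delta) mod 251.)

Answer: 192

Derivation:
Delta formula: (val(new) - val(old)) * B^(n-1-k) mod M
  val('i') - val('f') = 9 - 6 = 3
  B^(n-1-k) = 13^5 mod 251 = 64
  Delta = 3 * 64 mod 251 = 192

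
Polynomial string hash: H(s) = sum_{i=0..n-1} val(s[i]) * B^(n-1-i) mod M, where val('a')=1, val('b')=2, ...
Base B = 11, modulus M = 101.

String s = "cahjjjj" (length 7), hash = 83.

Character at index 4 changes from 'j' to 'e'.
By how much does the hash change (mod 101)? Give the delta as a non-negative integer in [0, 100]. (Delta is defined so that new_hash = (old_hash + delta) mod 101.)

Answer: 1

Derivation:
Delta formula: (val(new) - val(old)) * B^(n-1-k) mod M
  val('e') - val('j') = 5 - 10 = -5
  B^(n-1-k) = 11^2 mod 101 = 20
  Delta = -5 * 20 mod 101 = 1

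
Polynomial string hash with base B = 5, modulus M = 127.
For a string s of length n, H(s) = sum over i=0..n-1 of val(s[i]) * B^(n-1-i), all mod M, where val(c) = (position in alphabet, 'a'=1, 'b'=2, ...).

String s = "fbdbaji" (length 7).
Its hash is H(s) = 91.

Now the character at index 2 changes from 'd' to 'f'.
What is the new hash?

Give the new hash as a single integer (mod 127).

val('d') = 4, val('f') = 6
Position k = 2, exponent = n-1-k = 4
B^4 mod M = 5^4 mod 127 = 117
Delta = (6 - 4) * 117 mod 127 = 107
New hash = (91 + 107) mod 127 = 71

Answer: 71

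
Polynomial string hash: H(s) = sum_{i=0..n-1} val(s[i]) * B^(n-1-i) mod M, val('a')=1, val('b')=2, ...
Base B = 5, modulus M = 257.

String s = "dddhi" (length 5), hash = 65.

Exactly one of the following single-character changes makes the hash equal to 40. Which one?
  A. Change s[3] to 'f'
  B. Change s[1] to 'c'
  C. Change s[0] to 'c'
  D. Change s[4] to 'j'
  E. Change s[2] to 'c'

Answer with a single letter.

Answer: E

Derivation:
Option A: s[3]='h'->'f', delta=(6-8)*5^1 mod 257 = 247, hash=65+247 mod 257 = 55
Option B: s[1]='d'->'c', delta=(3-4)*5^3 mod 257 = 132, hash=65+132 mod 257 = 197
Option C: s[0]='d'->'c', delta=(3-4)*5^4 mod 257 = 146, hash=65+146 mod 257 = 211
Option D: s[4]='i'->'j', delta=(10-9)*5^0 mod 257 = 1, hash=65+1 mod 257 = 66
Option E: s[2]='d'->'c', delta=(3-4)*5^2 mod 257 = 232, hash=65+232 mod 257 = 40 <-- target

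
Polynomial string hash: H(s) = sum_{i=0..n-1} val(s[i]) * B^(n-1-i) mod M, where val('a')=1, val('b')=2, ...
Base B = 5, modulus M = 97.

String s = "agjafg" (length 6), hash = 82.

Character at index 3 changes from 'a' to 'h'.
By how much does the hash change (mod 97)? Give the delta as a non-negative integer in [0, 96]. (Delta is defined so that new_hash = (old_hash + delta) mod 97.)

Answer: 78

Derivation:
Delta formula: (val(new) - val(old)) * B^(n-1-k) mod M
  val('h') - val('a') = 8 - 1 = 7
  B^(n-1-k) = 5^2 mod 97 = 25
  Delta = 7 * 25 mod 97 = 78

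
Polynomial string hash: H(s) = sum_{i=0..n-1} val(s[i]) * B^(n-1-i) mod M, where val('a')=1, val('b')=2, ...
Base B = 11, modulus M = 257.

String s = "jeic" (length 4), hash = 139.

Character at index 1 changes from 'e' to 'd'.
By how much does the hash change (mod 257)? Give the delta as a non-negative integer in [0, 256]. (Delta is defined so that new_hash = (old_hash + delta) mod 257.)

Answer: 136

Derivation:
Delta formula: (val(new) - val(old)) * B^(n-1-k) mod M
  val('d') - val('e') = 4 - 5 = -1
  B^(n-1-k) = 11^2 mod 257 = 121
  Delta = -1 * 121 mod 257 = 136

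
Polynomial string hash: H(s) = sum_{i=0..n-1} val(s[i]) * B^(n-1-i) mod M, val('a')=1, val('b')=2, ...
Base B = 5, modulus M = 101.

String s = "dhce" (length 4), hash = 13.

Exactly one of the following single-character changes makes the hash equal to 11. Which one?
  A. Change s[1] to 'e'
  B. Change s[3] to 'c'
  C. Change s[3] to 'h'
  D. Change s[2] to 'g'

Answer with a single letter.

Option A: s[1]='h'->'e', delta=(5-8)*5^2 mod 101 = 26, hash=13+26 mod 101 = 39
Option B: s[3]='e'->'c', delta=(3-5)*5^0 mod 101 = 99, hash=13+99 mod 101 = 11 <-- target
Option C: s[3]='e'->'h', delta=(8-5)*5^0 mod 101 = 3, hash=13+3 mod 101 = 16
Option D: s[2]='c'->'g', delta=(7-3)*5^1 mod 101 = 20, hash=13+20 mod 101 = 33

Answer: B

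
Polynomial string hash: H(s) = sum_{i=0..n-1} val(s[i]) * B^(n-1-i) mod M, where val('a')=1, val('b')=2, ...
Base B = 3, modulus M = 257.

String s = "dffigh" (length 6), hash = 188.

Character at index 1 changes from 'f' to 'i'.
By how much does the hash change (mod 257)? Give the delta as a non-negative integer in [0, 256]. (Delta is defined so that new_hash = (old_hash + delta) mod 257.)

Answer: 243

Derivation:
Delta formula: (val(new) - val(old)) * B^(n-1-k) mod M
  val('i') - val('f') = 9 - 6 = 3
  B^(n-1-k) = 3^4 mod 257 = 81
  Delta = 3 * 81 mod 257 = 243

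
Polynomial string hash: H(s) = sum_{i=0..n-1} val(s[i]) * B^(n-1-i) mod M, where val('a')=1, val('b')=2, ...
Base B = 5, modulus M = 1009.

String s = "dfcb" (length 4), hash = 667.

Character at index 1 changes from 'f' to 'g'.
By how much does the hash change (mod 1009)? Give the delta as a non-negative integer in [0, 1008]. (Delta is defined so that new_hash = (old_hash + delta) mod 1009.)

Answer: 25

Derivation:
Delta formula: (val(new) - val(old)) * B^(n-1-k) mod M
  val('g') - val('f') = 7 - 6 = 1
  B^(n-1-k) = 5^2 mod 1009 = 25
  Delta = 1 * 25 mod 1009 = 25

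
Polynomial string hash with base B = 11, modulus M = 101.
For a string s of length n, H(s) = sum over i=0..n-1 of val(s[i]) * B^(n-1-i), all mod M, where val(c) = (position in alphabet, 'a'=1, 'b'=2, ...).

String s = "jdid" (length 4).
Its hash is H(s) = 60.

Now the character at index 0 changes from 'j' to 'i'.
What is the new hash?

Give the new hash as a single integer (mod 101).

val('j') = 10, val('i') = 9
Position k = 0, exponent = n-1-k = 3
B^3 mod M = 11^3 mod 101 = 18
Delta = (9 - 10) * 18 mod 101 = 83
New hash = (60 + 83) mod 101 = 42

Answer: 42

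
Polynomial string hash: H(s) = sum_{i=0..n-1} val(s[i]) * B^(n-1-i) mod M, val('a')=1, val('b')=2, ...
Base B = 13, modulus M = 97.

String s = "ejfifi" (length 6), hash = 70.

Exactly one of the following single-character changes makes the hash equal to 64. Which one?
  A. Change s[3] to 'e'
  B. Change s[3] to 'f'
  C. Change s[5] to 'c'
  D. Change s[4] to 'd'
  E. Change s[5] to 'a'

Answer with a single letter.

Option A: s[3]='i'->'e', delta=(5-9)*13^2 mod 97 = 3, hash=70+3 mod 97 = 73
Option B: s[3]='i'->'f', delta=(6-9)*13^2 mod 97 = 75, hash=70+75 mod 97 = 48
Option C: s[5]='i'->'c', delta=(3-9)*13^0 mod 97 = 91, hash=70+91 mod 97 = 64 <-- target
Option D: s[4]='f'->'d', delta=(4-6)*13^1 mod 97 = 71, hash=70+71 mod 97 = 44
Option E: s[5]='i'->'a', delta=(1-9)*13^0 mod 97 = 89, hash=70+89 mod 97 = 62

Answer: C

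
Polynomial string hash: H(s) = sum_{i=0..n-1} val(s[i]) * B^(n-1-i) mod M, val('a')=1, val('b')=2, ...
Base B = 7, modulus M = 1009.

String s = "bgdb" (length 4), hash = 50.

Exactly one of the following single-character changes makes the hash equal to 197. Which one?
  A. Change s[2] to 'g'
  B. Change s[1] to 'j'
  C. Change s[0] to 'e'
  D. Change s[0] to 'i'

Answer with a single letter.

Option A: s[2]='d'->'g', delta=(7-4)*7^1 mod 1009 = 21, hash=50+21 mod 1009 = 71
Option B: s[1]='g'->'j', delta=(10-7)*7^2 mod 1009 = 147, hash=50+147 mod 1009 = 197 <-- target
Option C: s[0]='b'->'e', delta=(5-2)*7^3 mod 1009 = 20, hash=50+20 mod 1009 = 70
Option D: s[0]='b'->'i', delta=(9-2)*7^3 mod 1009 = 383, hash=50+383 mod 1009 = 433

Answer: B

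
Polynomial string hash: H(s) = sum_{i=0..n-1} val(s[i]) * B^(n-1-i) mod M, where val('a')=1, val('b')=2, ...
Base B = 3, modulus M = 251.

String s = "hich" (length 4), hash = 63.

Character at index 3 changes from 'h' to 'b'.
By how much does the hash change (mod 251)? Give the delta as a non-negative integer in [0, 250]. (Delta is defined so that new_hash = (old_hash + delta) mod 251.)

Delta formula: (val(new) - val(old)) * B^(n-1-k) mod M
  val('b') - val('h') = 2 - 8 = -6
  B^(n-1-k) = 3^0 mod 251 = 1
  Delta = -6 * 1 mod 251 = 245

Answer: 245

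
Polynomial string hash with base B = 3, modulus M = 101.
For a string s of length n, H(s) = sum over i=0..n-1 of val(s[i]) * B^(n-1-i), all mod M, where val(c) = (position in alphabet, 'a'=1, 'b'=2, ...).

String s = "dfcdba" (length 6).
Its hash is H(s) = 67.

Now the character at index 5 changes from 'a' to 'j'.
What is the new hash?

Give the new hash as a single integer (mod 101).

Answer: 76

Derivation:
val('a') = 1, val('j') = 10
Position k = 5, exponent = n-1-k = 0
B^0 mod M = 3^0 mod 101 = 1
Delta = (10 - 1) * 1 mod 101 = 9
New hash = (67 + 9) mod 101 = 76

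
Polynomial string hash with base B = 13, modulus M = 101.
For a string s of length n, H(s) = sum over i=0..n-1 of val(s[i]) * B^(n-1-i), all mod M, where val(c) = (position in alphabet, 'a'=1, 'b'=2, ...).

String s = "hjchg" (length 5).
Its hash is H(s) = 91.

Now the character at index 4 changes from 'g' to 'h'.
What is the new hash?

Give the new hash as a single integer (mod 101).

val('g') = 7, val('h') = 8
Position k = 4, exponent = n-1-k = 0
B^0 mod M = 13^0 mod 101 = 1
Delta = (8 - 7) * 1 mod 101 = 1
New hash = (91 + 1) mod 101 = 92

Answer: 92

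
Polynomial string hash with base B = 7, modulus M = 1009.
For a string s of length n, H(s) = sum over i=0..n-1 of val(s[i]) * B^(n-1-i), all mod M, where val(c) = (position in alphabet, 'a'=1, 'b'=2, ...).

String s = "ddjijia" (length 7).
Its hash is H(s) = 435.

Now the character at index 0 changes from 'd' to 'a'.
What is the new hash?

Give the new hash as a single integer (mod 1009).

val('d') = 4, val('a') = 1
Position k = 0, exponent = n-1-k = 6
B^6 mod M = 7^6 mod 1009 = 605
Delta = (1 - 4) * 605 mod 1009 = 203
New hash = (435 + 203) mod 1009 = 638

Answer: 638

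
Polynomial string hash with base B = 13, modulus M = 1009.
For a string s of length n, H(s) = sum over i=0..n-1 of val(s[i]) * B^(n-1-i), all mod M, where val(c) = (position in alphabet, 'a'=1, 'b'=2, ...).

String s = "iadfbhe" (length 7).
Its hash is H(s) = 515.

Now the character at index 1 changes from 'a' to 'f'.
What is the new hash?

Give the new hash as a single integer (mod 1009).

val('a') = 1, val('f') = 6
Position k = 1, exponent = n-1-k = 5
B^5 mod M = 13^5 mod 1009 = 990
Delta = (6 - 1) * 990 mod 1009 = 914
New hash = (515 + 914) mod 1009 = 420

Answer: 420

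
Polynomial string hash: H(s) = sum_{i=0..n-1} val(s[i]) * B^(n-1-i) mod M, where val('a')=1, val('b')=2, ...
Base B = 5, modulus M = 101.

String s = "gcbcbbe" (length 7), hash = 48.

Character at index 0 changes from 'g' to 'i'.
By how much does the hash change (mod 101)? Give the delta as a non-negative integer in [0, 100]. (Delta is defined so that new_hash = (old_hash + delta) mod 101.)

Delta formula: (val(new) - val(old)) * B^(n-1-k) mod M
  val('i') - val('g') = 9 - 7 = 2
  B^(n-1-k) = 5^6 mod 101 = 71
  Delta = 2 * 71 mod 101 = 41

Answer: 41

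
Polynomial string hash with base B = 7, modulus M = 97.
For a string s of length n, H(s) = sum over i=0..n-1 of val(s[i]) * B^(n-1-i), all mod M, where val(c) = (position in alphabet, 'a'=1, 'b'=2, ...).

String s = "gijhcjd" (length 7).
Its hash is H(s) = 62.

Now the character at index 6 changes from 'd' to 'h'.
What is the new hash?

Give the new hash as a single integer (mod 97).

val('d') = 4, val('h') = 8
Position k = 6, exponent = n-1-k = 0
B^0 mod M = 7^0 mod 97 = 1
Delta = (8 - 4) * 1 mod 97 = 4
New hash = (62 + 4) mod 97 = 66

Answer: 66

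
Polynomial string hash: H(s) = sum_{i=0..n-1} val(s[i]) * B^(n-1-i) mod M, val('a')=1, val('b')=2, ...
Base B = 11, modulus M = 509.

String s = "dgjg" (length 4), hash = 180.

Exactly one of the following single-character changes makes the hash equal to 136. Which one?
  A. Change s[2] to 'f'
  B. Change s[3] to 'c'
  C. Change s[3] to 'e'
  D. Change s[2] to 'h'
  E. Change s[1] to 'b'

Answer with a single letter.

Option A: s[2]='j'->'f', delta=(6-10)*11^1 mod 509 = 465, hash=180+465 mod 509 = 136 <-- target
Option B: s[3]='g'->'c', delta=(3-7)*11^0 mod 509 = 505, hash=180+505 mod 509 = 176
Option C: s[3]='g'->'e', delta=(5-7)*11^0 mod 509 = 507, hash=180+507 mod 509 = 178
Option D: s[2]='j'->'h', delta=(8-10)*11^1 mod 509 = 487, hash=180+487 mod 509 = 158
Option E: s[1]='g'->'b', delta=(2-7)*11^2 mod 509 = 413, hash=180+413 mod 509 = 84

Answer: A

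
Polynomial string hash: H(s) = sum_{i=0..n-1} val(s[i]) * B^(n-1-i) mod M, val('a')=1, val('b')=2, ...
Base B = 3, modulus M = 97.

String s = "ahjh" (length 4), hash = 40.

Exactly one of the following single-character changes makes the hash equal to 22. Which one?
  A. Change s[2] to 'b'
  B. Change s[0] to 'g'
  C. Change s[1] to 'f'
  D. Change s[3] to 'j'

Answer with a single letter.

Answer: C

Derivation:
Option A: s[2]='j'->'b', delta=(2-10)*3^1 mod 97 = 73, hash=40+73 mod 97 = 16
Option B: s[0]='a'->'g', delta=(7-1)*3^3 mod 97 = 65, hash=40+65 mod 97 = 8
Option C: s[1]='h'->'f', delta=(6-8)*3^2 mod 97 = 79, hash=40+79 mod 97 = 22 <-- target
Option D: s[3]='h'->'j', delta=(10-8)*3^0 mod 97 = 2, hash=40+2 mod 97 = 42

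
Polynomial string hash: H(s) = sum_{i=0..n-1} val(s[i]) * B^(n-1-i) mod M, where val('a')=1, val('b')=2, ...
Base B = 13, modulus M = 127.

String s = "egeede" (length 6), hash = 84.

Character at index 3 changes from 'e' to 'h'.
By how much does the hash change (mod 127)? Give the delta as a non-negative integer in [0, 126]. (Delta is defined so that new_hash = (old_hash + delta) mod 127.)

Answer: 126

Derivation:
Delta formula: (val(new) - val(old)) * B^(n-1-k) mod M
  val('h') - val('e') = 8 - 5 = 3
  B^(n-1-k) = 13^2 mod 127 = 42
  Delta = 3 * 42 mod 127 = 126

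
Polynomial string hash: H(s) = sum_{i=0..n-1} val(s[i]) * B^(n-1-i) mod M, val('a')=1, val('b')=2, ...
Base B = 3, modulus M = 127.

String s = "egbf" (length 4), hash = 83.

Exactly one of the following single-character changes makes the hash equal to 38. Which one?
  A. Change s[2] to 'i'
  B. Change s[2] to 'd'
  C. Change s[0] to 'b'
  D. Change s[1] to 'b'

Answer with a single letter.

Option A: s[2]='b'->'i', delta=(9-2)*3^1 mod 127 = 21, hash=83+21 mod 127 = 104
Option B: s[2]='b'->'d', delta=(4-2)*3^1 mod 127 = 6, hash=83+6 mod 127 = 89
Option C: s[0]='e'->'b', delta=(2-5)*3^3 mod 127 = 46, hash=83+46 mod 127 = 2
Option D: s[1]='g'->'b', delta=(2-7)*3^2 mod 127 = 82, hash=83+82 mod 127 = 38 <-- target

Answer: D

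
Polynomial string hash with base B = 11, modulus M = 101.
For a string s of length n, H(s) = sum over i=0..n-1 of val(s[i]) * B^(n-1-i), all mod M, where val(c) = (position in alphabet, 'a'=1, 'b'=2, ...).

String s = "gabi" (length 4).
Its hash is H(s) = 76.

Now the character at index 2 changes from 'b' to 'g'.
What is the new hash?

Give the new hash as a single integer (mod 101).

Answer: 30

Derivation:
val('b') = 2, val('g') = 7
Position k = 2, exponent = n-1-k = 1
B^1 mod M = 11^1 mod 101 = 11
Delta = (7 - 2) * 11 mod 101 = 55
New hash = (76 + 55) mod 101 = 30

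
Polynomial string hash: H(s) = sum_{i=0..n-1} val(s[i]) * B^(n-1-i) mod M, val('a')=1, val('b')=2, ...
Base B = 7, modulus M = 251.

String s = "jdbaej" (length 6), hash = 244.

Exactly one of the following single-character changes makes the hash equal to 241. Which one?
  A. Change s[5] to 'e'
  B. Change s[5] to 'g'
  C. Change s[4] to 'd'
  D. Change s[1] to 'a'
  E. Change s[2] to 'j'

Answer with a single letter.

Answer: B

Derivation:
Option A: s[5]='j'->'e', delta=(5-10)*7^0 mod 251 = 246, hash=244+246 mod 251 = 239
Option B: s[5]='j'->'g', delta=(7-10)*7^0 mod 251 = 248, hash=244+248 mod 251 = 241 <-- target
Option C: s[4]='e'->'d', delta=(4-5)*7^1 mod 251 = 244, hash=244+244 mod 251 = 237
Option D: s[1]='d'->'a', delta=(1-4)*7^4 mod 251 = 76, hash=244+76 mod 251 = 69
Option E: s[2]='b'->'j', delta=(10-2)*7^3 mod 251 = 234, hash=244+234 mod 251 = 227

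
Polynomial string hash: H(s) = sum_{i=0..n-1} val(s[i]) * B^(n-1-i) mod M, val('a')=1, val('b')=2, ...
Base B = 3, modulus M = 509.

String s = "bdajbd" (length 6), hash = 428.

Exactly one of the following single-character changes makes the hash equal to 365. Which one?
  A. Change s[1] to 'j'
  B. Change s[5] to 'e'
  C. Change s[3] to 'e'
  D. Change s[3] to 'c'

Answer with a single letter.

Answer: D

Derivation:
Option A: s[1]='d'->'j', delta=(10-4)*3^4 mod 509 = 486, hash=428+486 mod 509 = 405
Option B: s[5]='d'->'e', delta=(5-4)*3^0 mod 509 = 1, hash=428+1 mod 509 = 429
Option C: s[3]='j'->'e', delta=(5-10)*3^2 mod 509 = 464, hash=428+464 mod 509 = 383
Option D: s[3]='j'->'c', delta=(3-10)*3^2 mod 509 = 446, hash=428+446 mod 509 = 365 <-- target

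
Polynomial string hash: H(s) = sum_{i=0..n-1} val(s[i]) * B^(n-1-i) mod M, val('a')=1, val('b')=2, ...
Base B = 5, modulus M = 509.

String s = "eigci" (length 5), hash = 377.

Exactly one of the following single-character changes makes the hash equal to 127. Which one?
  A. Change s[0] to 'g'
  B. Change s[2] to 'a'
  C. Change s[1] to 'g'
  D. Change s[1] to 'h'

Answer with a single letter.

Answer: C

Derivation:
Option A: s[0]='e'->'g', delta=(7-5)*5^4 mod 509 = 232, hash=377+232 mod 509 = 100
Option B: s[2]='g'->'a', delta=(1-7)*5^2 mod 509 = 359, hash=377+359 mod 509 = 227
Option C: s[1]='i'->'g', delta=(7-9)*5^3 mod 509 = 259, hash=377+259 mod 509 = 127 <-- target
Option D: s[1]='i'->'h', delta=(8-9)*5^3 mod 509 = 384, hash=377+384 mod 509 = 252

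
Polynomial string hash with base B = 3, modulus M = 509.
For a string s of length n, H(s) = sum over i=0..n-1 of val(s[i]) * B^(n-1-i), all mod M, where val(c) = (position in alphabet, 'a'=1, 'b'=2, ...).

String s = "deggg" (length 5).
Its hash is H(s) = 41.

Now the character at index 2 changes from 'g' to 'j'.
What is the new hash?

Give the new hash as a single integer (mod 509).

val('g') = 7, val('j') = 10
Position k = 2, exponent = n-1-k = 2
B^2 mod M = 3^2 mod 509 = 9
Delta = (10 - 7) * 9 mod 509 = 27
New hash = (41 + 27) mod 509 = 68

Answer: 68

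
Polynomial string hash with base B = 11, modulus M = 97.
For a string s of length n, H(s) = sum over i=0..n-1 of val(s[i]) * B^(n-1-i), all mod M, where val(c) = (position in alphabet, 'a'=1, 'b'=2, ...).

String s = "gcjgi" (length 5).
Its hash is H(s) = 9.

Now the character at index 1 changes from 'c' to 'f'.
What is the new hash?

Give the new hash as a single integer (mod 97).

Answer: 25

Derivation:
val('c') = 3, val('f') = 6
Position k = 1, exponent = n-1-k = 3
B^3 mod M = 11^3 mod 97 = 70
Delta = (6 - 3) * 70 mod 97 = 16
New hash = (9 + 16) mod 97 = 25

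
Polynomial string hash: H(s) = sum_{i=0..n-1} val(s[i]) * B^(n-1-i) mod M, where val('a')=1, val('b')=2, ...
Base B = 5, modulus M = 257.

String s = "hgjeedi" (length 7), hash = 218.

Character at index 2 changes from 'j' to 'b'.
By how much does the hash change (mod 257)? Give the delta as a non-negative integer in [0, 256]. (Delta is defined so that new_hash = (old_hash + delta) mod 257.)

Delta formula: (val(new) - val(old)) * B^(n-1-k) mod M
  val('b') - val('j') = 2 - 10 = -8
  B^(n-1-k) = 5^4 mod 257 = 111
  Delta = -8 * 111 mod 257 = 140

Answer: 140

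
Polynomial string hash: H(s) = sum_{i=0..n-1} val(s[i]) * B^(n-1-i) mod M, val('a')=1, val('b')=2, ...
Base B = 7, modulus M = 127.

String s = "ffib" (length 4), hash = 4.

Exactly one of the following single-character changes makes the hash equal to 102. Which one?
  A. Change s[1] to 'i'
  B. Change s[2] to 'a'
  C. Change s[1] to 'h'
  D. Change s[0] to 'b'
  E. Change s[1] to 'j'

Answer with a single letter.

Option A: s[1]='f'->'i', delta=(9-6)*7^2 mod 127 = 20, hash=4+20 mod 127 = 24
Option B: s[2]='i'->'a', delta=(1-9)*7^1 mod 127 = 71, hash=4+71 mod 127 = 75
Option C: s[1]='f'->'h', delta=(8-6)*7^2 mod 127 = 98, hash=4+98 mod 127 = 102 <-- target
Option D: s[0]='f'->'b', delta=(2-6)*7^3 mod 127 = 25, hash=4+25 mod 127 = 29
Option E: s[1]='f'->'j', delta=(10-6)*7^2 mod 127 = 69, hash=4+69 mod 127 = 73

Answer: C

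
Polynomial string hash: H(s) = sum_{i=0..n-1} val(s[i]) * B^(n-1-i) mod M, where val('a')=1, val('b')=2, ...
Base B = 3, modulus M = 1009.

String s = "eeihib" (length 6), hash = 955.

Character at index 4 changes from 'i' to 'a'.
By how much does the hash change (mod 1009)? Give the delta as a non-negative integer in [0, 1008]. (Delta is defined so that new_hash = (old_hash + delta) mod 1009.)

Delta formula: (val(new) - val(old)) * B^(n-1-k) mod M
  val('a') - val('i') = 1 - 9 = -8
  B^(n-1-k) = 3^1 mod 1009 = 3
  Delta = -8 * 3 mod 1009 = 985

Answer: 985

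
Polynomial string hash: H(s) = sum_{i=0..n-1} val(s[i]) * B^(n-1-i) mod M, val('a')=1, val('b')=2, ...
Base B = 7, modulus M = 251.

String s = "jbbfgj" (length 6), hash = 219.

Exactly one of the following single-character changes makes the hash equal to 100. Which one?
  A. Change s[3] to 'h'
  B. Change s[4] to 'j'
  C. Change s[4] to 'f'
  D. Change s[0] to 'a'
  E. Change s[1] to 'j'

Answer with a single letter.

Option A: s[3]='f'->'h', delta=(8-6)*7^2 mod 251 = 98, hash=219+98 mod 251 = 66
Option B: s[4]='g'->'j', delta=(10-7)*7^1 mod 251 = 21, hash=219+21 mod 251 = 240
Option C: s[4]='g'->'f', delta=(6-7)*7^1 mod 251 = 244, hash=219+244 mod 251 = 212
Option D: s[0]='j'->'a', delta=(1-10)*7^5 mod 251 = 90, hash=219+90 mod 251 = 58
Option E: s[1]='b'->'j', delta=(10-2)*7^4 mod 251 = 132, hash=219+132 mod 251 = 100 <-- target

Answer: E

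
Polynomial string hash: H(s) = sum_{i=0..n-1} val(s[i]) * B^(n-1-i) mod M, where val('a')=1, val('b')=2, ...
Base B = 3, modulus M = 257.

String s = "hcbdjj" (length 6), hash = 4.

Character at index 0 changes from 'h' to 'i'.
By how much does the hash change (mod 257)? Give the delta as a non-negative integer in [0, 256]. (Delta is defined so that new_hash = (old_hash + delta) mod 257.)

Answer: 243

Derivation:
Delta formula: (val(new) - val(old)) * B^(n-1-k) mod M
  val('i') - val('h') = 9 - 8 = 1
  B^(n-1-k) = 3^5 mod 257 = 243
  Delta = 1 * 243 mod 257 = 243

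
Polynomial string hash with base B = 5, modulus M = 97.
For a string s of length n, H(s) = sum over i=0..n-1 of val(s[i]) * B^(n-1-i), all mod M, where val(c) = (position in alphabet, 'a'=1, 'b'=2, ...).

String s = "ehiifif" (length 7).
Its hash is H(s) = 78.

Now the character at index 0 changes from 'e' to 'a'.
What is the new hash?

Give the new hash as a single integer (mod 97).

Answer: 46

Derivation:
val('e') = 5, val('a') = 1
Position k = 0, exponent = n-1-k = 6
B^6 mod M = 5^6 mod 97 = 8
Delta = (1 - 5) * 8 mod 97 = 65
New hash = (78 + 65) mod 97 = 46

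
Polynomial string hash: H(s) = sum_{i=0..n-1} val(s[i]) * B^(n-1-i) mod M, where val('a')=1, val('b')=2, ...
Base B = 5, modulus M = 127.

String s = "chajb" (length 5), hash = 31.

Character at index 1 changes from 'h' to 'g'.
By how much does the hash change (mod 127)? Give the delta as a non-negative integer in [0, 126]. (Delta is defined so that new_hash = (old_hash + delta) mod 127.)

Answer: 2

Derivation:
Delta formula: (val(new) - val(old)) * B^(n-1-k) mod M
  val('g') - val('h') = 7 - 8 = -1
  B^(n-1-k) = 5^3 mod 127 = 125
  Delta = -1 * 125 mod 127 = 2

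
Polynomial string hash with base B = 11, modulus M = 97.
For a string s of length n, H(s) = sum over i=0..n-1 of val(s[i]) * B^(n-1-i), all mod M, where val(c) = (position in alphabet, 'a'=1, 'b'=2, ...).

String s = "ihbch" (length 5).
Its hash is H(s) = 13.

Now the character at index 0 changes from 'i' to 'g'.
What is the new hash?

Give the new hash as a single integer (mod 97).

Answer: 25

Derivation:
val('i') = 9, val('g') = 7
Position k = 0, exponent = n-1-k = 4
B^4 mod M = 11^4 mod 97 = 91
Delta = (7 - 9) * 91 mod 97 = 12
New hash = (13 + 12) mod 97 = 25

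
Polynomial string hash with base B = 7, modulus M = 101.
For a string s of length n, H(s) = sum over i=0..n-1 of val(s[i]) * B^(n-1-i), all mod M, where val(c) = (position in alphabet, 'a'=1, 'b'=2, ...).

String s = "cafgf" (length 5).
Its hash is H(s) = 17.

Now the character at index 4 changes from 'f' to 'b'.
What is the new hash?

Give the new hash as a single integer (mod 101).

Answer: 13

Derivation:
val('f') = 6, val('b') = 2
Position k = 4, exponent = n-1-k = 0
B^0 mod M = 7^0 mod 101 = 1
Delta = (2 - 6) * 1 mod 101 = 97
New hash = (17 + 97) mod 101 = 13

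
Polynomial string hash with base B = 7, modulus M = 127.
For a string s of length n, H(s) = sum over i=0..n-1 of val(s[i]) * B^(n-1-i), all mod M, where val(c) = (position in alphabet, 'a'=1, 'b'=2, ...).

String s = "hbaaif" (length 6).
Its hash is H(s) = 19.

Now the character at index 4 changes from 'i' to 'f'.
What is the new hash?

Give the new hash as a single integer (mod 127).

Answer: 125

Derivation:
val('i') = 9, val('f') = 6
Position k = 4, exponent = n-1-k = 1
B^1 mod M = 7^1 mod 127 = 7
Delta = (6 - 9) * 7 mod 127 = 106
New hash = (19 + 106) mod 127 = 125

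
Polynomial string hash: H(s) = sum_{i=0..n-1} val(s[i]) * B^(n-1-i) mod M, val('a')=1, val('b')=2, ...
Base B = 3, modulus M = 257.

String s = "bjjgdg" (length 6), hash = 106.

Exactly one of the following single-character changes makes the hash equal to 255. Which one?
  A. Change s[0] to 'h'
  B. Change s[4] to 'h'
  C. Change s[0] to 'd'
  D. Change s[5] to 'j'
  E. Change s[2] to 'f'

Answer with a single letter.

Option A: s[0]='b'->'h', delta=(8-2)*3^5 mod 257 = 173, hash=106+173 mod 257 = 22
Option B: s[4]='d'->'h', delta=(8-4)*3^1 mod 257 = 12, hash=106+12 mod 257 = 118
Option C: s[0]='b'->'d', delta=(4-2)*3^5 mod 257 = 229, hash=106+229 mod 257 = 78
Option D: s[5]='g'->'j', delta=(10-7)*3^0 mod 257 = 3, hash=106+3 mod 257 = 109
Option E: s[2]='j'->'f', delta=(6-10)*3^3 mod 257 = 149, hash=106+149 mod 257 = 255 <-- target

Answer: E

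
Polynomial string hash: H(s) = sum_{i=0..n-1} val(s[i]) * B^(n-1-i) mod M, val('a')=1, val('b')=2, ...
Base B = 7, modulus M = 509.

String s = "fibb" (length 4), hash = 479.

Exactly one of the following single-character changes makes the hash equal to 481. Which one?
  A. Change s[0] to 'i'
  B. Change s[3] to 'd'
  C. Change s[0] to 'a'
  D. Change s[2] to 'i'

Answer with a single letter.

Option A: s[0]='f'->'i', delta=(9-6)*7^3 mod 509 = 11, hash=479+11 mod 509 = 490
Option B: s[3]='b'->'d', delta=(4-2)*7^0 mod 509 = 2, hash=479+2 mod 509 = 481 <-- target
Option C: s[0]='f'->'a', delta=(1-6)*7^3 mod 509 = 321, hash=479+321 mod 509 = 291
Option D: s[2]='b'->'i', delta=(9-2)*7^1 mod 509 = 49, hash=479+49 mod 509 = 19

Answer: B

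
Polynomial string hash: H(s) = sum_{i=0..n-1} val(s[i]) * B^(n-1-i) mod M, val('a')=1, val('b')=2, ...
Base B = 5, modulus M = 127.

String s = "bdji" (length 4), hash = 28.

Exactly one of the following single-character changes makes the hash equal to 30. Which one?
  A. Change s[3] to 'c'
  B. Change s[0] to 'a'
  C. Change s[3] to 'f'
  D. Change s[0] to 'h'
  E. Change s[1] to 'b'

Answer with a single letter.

Answer: B

Derivation:
Option A: s[3]='i'->'c', delta=(3-9)*5^0 mod 127 = 121, hash=28+121 mod 127 = 22
Option B: s[0]='b'->'a', delta=(1-2)*5^3 mod 127 = 2, hash=28+2 mod 127 = 30 <-- target
Option C: s[3]='i'->'f', delta=(6-9)*5^0 mod 127 = 124, hash=28+124 mod 127 = 25
Option D: s[0]='b'->'h', delta=(8-2)*5^3 mod 127 = 115, hash=28+115 mod 127 = 16
Option E: s[1]='d'->'b', delta=(2-4)*5^2 mod 127 = 77, hash=28+77 mod 127 = 105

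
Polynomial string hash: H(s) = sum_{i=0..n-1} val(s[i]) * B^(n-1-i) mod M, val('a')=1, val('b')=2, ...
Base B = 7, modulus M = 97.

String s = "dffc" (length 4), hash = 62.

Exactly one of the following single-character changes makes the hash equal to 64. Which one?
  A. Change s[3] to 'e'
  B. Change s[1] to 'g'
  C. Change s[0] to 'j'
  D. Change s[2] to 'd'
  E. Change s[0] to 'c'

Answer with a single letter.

Answer: A

Derivation:
Option A: s[3]='c'->'e', delta=(5-3)*7^0 mod 97 = 2, hash=62+2 mod 97 = 64 <-- target
Option B: s[1]='f'->'g', delta=(7-6)*7^2 mod 97 = 49, hash=62+49 mod 97 = 14
Option C: s[0]='d'->'j', delta=(10-4)*7^3 mod 97 = 21, hash=62+21 mod 97 = 83
Option D: s[2]='f'->'d', delta=(4-6)*7^1 mod 97 = 83, hash=62+83 mod 97 = 48
Option E: s[0]='d'->'c', delta=(3-4)*7^3 mod 97 = 45, hash=62+45 mod 97 = 10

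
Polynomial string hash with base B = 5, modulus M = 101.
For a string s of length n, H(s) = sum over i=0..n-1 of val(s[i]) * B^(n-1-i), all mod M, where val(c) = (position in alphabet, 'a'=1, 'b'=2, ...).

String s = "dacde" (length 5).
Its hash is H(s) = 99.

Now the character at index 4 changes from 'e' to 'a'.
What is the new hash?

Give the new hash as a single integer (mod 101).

val('e') = 5, val('a') = 1
Position k = 4, exponent = n-1-k = 0
B^0 mod M = 5^0 mod 101 = 1
Delta = (1 - 5) * 1 mod 101 = 97
New hash = (99 + 97) mod 101 = 95

Answer: 95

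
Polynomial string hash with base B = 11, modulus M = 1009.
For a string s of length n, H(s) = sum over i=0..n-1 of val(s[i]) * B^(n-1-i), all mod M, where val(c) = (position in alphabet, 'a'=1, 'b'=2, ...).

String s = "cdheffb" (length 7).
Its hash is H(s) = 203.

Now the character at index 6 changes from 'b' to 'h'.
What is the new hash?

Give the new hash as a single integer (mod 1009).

Answer: 209

Derivation:
val('b') = 2, val('h') = 8
Position k = 6, exponent = n-1-k = 0
B^0 mod M = 11^0 mod 1009 = 1
Delta = (8 - 2) * 1 mod 1009 = 6
New hash = (203 + 6) mod 1009 = 209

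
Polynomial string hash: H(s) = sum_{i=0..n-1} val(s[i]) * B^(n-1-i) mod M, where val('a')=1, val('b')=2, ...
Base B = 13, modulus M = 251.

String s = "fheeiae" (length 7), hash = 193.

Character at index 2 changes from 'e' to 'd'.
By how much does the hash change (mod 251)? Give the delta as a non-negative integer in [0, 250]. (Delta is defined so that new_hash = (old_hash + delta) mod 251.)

Delta formula: (val(new) - val(old)) * B^(n-1-k) mod M
  val('d') - val('e') = 4 - 5 = -1
  B^(n-1-k) = 13^4 mod 251 = 198
  Delta = -1 * 198 mod 251 = 53

Answer: 53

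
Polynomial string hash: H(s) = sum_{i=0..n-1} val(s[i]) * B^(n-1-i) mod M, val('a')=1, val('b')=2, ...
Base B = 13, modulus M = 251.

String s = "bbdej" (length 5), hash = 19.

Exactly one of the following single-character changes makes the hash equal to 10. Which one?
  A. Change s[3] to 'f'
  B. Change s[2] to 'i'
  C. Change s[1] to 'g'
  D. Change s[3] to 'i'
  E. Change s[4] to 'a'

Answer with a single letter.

Answer: E

Derivation:
Option A: s[3]='e'->'f', delta=(6-5)*13^1 mod 251 = 13, hash=19+13 mod 251 = 32
Option B: s[2]='d'->'i', delta=(9-4)*13^2 mod 251 = 92, hash=19+92 mod 251 = 111
Option C: s[1]='b'->'g', delta=(7-2)*13^3 mod 251 = 192, hash=19+192 mod 251 = 211
Option D: s[3]='e'->'i', delta=(9-5)*13^1 mod 251 = 52, hash=19+52 mod 251 = 71
Option E: s[4]='j'->'a', delta=(1-10)*13^0 mod 251 = 242, hash=19+242 mod 251 = 10 <-- target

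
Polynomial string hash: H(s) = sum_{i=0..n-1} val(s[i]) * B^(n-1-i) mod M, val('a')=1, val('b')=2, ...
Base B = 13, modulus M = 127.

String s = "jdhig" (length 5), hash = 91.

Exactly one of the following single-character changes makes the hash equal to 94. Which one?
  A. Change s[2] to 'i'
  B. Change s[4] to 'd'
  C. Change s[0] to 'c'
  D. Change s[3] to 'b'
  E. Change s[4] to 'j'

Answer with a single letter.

Option A: s[2]='h'->'i', delta=(9-8)*13^2 mod 127 = 42, hash=91+42 mod 127 = 6
Option B: s[4]='g'->'d', delta=(4-7)*13^0 mod 127 = 124, hash=91+124 mod 127 = 88
Option C: s[0]='j'->'c', delta=(3-10)*13^4 mod 127 = 98, hash=91+98 mod 127 = 62
Option D: s[3]='i'->'b', delta=(2-9)*13^1 mod 127 = 36, hash=91+36 mod 127 = 0
Option E: s[4]='g'->'j', delta=(10-7)*13^0 mod 127 = 3, hash=91+3 mod 127 = 94 <-- target

Answer: E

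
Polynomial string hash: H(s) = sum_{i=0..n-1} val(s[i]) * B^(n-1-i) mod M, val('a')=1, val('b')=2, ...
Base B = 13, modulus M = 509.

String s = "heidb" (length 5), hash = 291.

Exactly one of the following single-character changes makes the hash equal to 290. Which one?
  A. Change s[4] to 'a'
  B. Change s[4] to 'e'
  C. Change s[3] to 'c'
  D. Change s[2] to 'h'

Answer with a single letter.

Option A: s[4]='b'->'a', delta=(1-2)*13^0 mod 509 = 508, hash=291+508 mod 509 = 290 <-- target
Option B: s[4]='b'->'e', delta=(5-2)*13^0 mod 509 = 3, hash=291+3 mod 509 = 294
Option C: s[3]='d'->'c', delta=(3-4)*13^1 mod 509 = 496, hash=291+496 mod 509 = 278
Option D: s[2]='i'->'h', delta=(8-9)*13^2 mod 509 = 340, hash=291+340 mod 509 = 122

Answer: A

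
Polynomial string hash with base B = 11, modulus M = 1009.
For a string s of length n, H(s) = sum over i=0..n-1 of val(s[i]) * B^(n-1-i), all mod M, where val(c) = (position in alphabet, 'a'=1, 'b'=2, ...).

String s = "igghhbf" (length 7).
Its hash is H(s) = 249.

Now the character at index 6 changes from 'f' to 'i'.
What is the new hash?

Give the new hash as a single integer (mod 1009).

Answer: 252

Derivation:
val('f') = 6, val('i') = 9
Position k = 6, exponent = n-1-k = 0
B^0 mod M = 11^0 mod 1009 = 1
Delta = (9 - 6) * 1 mod 1009 = 3
New hash = (249 + 3) mod 1009 = 252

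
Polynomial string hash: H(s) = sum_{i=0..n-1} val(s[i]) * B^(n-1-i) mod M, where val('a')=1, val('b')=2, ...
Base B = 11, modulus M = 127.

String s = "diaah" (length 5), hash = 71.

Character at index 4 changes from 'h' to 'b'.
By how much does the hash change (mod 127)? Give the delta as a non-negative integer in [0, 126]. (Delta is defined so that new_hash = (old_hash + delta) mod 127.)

Delta formula: (val(new) - val(old)) * B^(n-1-k) mod M
  val('b') - val('h') = 2 - 8 = -6
  B^(n-1-k) = 11^0 mod 127 = 1
  Delta = -6 * 1 mod 127 = 121

Answer: 121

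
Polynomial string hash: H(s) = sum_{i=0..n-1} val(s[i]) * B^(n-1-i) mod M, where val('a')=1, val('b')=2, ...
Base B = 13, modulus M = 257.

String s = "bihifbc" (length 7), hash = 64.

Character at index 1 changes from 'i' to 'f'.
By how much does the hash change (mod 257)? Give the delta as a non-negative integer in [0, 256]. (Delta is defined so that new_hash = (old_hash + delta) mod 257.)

Answer: 216

Derivation:
Delta formula: (val(new) - val(old)) * B^(n-1-k) mod M
  val('f') - val('i') = 6 - 9 = -3
  B^(n-1-k) = 13^5 mod 257 = 185
  Delta = -3 * 185 mod 257 = 216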